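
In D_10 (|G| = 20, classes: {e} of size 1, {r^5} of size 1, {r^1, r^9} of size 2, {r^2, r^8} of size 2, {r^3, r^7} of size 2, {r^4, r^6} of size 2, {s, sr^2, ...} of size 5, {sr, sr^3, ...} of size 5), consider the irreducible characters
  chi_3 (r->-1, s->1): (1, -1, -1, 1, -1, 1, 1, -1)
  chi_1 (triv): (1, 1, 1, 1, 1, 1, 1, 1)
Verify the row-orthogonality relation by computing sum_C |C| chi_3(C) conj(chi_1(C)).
Sum = 0; so <chi_3, chi_1> = 0 (distinct irreducibles are orthogonal).

Explanation: Compute term by term over conjugacy classes (|C| * chi_3(C) * conj(chi_1(C))):
  1*(1)*conj(1) + 1*(-1)*conj(1) + 2*(-1)*conj(1) + 2*(1)*conj(1) + 2*(-1)*conj(1) + 2*(1)*conj(1) + 5*(1)*conj(1) + 5*(-1)*conj(1)
  = (1) + (-1) + (-2) + (2) + (-2) + (2) + (5) + (-5)
  = 0.
Dividing by |G| = 20 gives 0/20 = 0, matching the row-orthogonality relation <chi_3, chi_1> = [chi_3 = chi_1].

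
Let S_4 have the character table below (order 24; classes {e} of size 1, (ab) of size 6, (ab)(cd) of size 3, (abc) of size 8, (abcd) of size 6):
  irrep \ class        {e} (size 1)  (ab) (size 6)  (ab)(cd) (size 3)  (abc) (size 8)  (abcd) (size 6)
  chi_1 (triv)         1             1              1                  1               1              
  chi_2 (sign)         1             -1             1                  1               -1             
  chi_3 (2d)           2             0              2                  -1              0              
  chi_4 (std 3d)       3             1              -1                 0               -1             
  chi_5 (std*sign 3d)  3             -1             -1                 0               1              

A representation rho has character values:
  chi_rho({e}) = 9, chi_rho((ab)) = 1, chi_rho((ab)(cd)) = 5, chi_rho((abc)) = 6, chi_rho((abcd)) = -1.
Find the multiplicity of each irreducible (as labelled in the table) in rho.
Multiplicities: chi_1: 3, chi_2: 3, chi_3: 0, chi_4: 1, chi_5: 0.

Proof sketch: Use <chi_rho, chi> = (1/|G|) sum_C |C| * chi_rho(C) * conj(chi(C)) with |G| = 24 for each irreducible chi in the table:
  <chi_rho, chi_1> = (1/24)[1*(9)*conj(1) + 6*(1)*conj(1) + 3*(5)*conj(1) + 8*(6)*conj(1) + 6*(-1)*conj(1)]
      = (1/24)[(9) + (6) + (15) + (48) + (-6)] = 72/24 = 3
  <chi_rho, chi_2> = (1/24)[1*(9)*conj(1) + 6*(1)*conj(-1) + 3*(5)*conj(1) + 8*(6)*conj(1) + 6*(-1)*conj(-1)]
      = (1/24)[(9) + (-6) + (15) + (48) + (6)] = 72/24 = 3
  <chi_rho, chi_3> = (1/24)[1*(9)*conj(2) + 6*(1)*conj(0) + 3*(5)*conj(2) + 8*(6)*conj(-1) + 6*(-1)*conj(0)]
      = (1/24)[(18) + (0) + (30) + (-48) + (0)] = 0/24 = 0
  <chi_rho, chi_4> = (1/24)[1*(9)*conj(3) + 6*(1)*conj(1) + 3*(5)*conj(-1) + 8*(6)*conj(0) + 6*(-1)*conj(-1)]
      = (1/24)[(27) + (6) + (-15) + (0) + (6)] = 24/24 = 1
  <chi_rho, chi_5> = (1/24)[1*(9)*conj(3) + 6*(1)*conj(-1) + 3*(5)*conj(-1) + 8*(6)*conj(0) + 6*(-1)*conj(1)]
      = (1/24)[(27) + (-6) + (-15) + (0) + (-6)] = 0/24 = 0
Dimension check: dim(rho) = sum (mult * dim) = 3*1 + 3*1 + 0*2 + 1*3 + 0*3 = 9 = chi_rho(e) = 9.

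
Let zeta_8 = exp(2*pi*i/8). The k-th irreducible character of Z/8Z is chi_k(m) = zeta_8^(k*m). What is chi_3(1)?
chi_3(1) = zeta_8^3 = exp(3*I*pi/4)

chi_3(1) = zeta_8^(3*1) = zeta_8^3. Since zeta_8^8 = 1, this equals zeta_8^3 = exp(2*pi*i*3/8) = exp(3*I*pi/4).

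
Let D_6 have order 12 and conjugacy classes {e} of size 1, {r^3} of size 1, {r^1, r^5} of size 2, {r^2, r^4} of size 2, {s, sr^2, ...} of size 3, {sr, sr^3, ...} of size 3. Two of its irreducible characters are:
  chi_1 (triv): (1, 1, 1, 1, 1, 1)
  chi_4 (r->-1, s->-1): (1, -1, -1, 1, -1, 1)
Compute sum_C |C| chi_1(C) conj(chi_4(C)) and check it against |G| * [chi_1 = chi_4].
Sum = 0; so <chi_1, chi_4> = 0 (distinct irreducibles are orthogonal).

Solution. Compute term by term over conjugacy classes (|C| * chi_1(C) * conj(chi_4(C))):
  1*(1)*conj(1) + 1*(1)*conj(-1) + 2*(1)*conj(-1) + 2*(1)*conj(1) + 3*(1)*conj(-1) + 3*(1)*conj(1)
  = (1) + (-1) + (-2) + (2) + (-3) + (3)
  = 0.
Dividing by |G| = 12 gives 0/12 = 0, matching the row-orthogonality relation <chi_1, chi_4> = [chi_1 = chi_4].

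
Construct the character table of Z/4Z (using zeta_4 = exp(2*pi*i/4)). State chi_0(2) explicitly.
Character table of Z/4Z (irreps indexed chi_0,...,chi_3 with chi_k(m) = zeta_4^(k*m), zeta_4 = exp(2*pi*i/4)):
  irrep \ class  {0} (size 1)  {1} (size 1)  {2} (size 1)  {3} (size 1)
  chi_0          1             1             1             1           
  chi_1          1             I             -1            -I          
  chi_2          1             -1            1             -1          
  chi_3          1             -I            -1            I           

Spot check: chi_0(2) = zeta_4^(0*2) = zeta_4^0 = 1.

Justification: Z/4Z is abelian, so all 4 irreducible complex representations are 1-dimensional. They are given by chi_k(m) = zeta_4^(k*m) for k = 0,...,3. Row orthogonality: sum_m chi_k(m) conj(chi_l(m)) = 4 * [k = l].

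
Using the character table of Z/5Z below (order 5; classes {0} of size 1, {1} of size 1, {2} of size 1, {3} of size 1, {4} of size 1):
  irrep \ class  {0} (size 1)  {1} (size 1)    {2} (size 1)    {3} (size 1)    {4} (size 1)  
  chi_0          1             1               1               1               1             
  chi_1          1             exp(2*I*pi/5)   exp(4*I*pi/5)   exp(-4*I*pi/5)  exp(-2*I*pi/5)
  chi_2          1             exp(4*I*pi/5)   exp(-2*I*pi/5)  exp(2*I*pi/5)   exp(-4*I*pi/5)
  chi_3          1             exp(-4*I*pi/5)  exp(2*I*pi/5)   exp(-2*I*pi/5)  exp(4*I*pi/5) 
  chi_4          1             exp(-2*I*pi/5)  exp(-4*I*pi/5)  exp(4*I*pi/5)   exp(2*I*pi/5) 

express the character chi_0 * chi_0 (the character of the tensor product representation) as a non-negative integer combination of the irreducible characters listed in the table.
chi_0 tensor chi_0 = chi_0 (all other irreducibles have multiplicity 0).

Justification: The character of a tensor product is the pointwise product (chi_0 * chi_0)(C) = chi_0(C) * chi_0(C):
  {0}: (1)*(1), {1}: (1)*(1), {2}: (1)*(1), {3}: (1)*(1), {4}: (1)*(1)
so (chi_0 * chi_0) takes values
  {0} -> 1, {1} -> 1, {2} -> 1, {3} -> 1, {4} -> 1.
Now take the inner product of this character with each irreducible chi from the table, <chi_0*chi_0, chi> = (1/5) sum_C |C| (chi_0*chi_0)(C) conj(chi(C)):
  <chi_0*chi_0, chi_0> = (1/5)[1*(1)*conj(1) + 1*(1)*conj(1) + 1*(1)*conj(1) + 1*(1)*conj(1) + 1*(1)*conj(1)]
      = (1/5)[(1) + (1) + (1) + (1) + (1)] = 5/5 = 1
  <chi_0*chi_0, chi_1> = (1/5)[1*(1)*conj(1) + 1*(1)*conj(exp(2*I*pi/5)) + 1*(1)*conj(exp(4*I*pi/5)) + 1*(1)*conj(exp(-4*I*pi/5)) + 1*(1)*conj(exp(-2*I*pi/5))]
      = (1/5)[(1) + (exp(-2*I*pi/5)) + (exp(-4*I*pi/5)) + (exp(4*I*pi/5)) + (exp(2*I*pi/5))] = 0/5 = 0
  <chi_0*chi_0, chi_2> = (1/5)[1*(1)*conj(1) + 1*(1)*conj(exp(4*I*pi/5)) + 1*(1)*conj(exp(-2*I*pi/5)) + 1*(1)*conj(exp(2*I*pi/5)) + 1*(1)*conj(exp(-4*I*pi/5))]
      = (1/5)[(1) + (exp(-4*I*pi/5)) + (exp(2*I*pi/5)) + (exp(-2*I*pi/5)) + (exp(4*I*pi/5))] = 0/5 = 0
  <chi_0*chi_0, chi_3> = (1/5)[1*(1)*conj(1) + 1*(1)*conj(exp(-4*I*pi/5)) + 1*(1)*conj(exp(2*I*pi/5)) + 1*(1)*conj(exp(-2*I*pi/5)) + 1*(1)*conj(exp(4*I*pi/5))]
      = (1/5)[(1) + (exp(4*I*pi/5)) + (exp(-2*I*pi/5)) + (exp(2*I*pi/5)) + (exp(-4*I*pi/5))] = 0/5 = 0
  <chi_0*chi_0, chi_4> = (1/5)[1*(1)*conj(1) + 1*(1)*conj(exp(-2*I*pi/5)) + 1*(1)*conj(exp(-4*I*pi/5)) + 1*(1)*conj(exp(4*I*pi/5)) + 1*(1)*conj(exp(2*I*pi/5))]
      = (1/5)[(1) + (exp(2*I*pi/5)) + (exp(4*I*pi/5)) + (exp(-4*I*pi/5)) + (exp(-2*I*pi/5))] = 0/5 = 0
(Exp terms are combined using exp(i*s)*conj(exp(i*t)) = exp(i*(s-t)), and sums of them are collapsed using the identity that for every m > 1 the m distinct m-th roots of unity sum to 0, e.g. 1 + exp(2*I*pi/3) + exp(-2*I*pi/3) = 0.)
Hence the multiplicities are chi_0: 1. Dimension check: dim(chi_0)*dim(chi_0) = 1*1 = 1 and sum (mult * dim) = 1*1 = 1.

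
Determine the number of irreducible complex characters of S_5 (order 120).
7

Details: The number of irreducible complex representations of a finite group equals its number of conjugacy classes. Conjugacy classes in S_5 correspond to cycle types, i.e. partitions of 5; there are p(5) = 7 of them, so S_5 (order 120) has exactly 7 irreducible complex representations.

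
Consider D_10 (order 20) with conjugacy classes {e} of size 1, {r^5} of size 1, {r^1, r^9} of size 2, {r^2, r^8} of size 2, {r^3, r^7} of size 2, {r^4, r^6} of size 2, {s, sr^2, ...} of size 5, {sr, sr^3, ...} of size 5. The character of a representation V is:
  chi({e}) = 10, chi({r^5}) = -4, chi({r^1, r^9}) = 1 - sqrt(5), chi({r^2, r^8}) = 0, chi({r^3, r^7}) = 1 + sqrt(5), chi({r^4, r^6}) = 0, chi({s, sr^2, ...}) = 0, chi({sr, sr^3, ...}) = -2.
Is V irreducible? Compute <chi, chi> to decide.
Not irreducible (reducible): <chi, chi> = 8 > 1.

<chi, chi> = (1/|G|) sum_C |C| * |chi(C)|^2 = (1/20)[1*|10|^2 + 1*|-4|^2 + 2*|1 - sqrt(5)|^2 + 2*|0|^2 + 2*|1 + sqrt(5)|^2 + 2*|0|^2 + 5*|0|^2 + 5*|-2|^2]
  = (1/20)[(100) + (16) + (12 - 4*sqrt(5)) + (0) + (4*sqrt(5) + 12) + (0) + (0) + (20)] = 160/20 = 8.
A character is irreducible iff <chi, chi> = 1, so this representation is reducible.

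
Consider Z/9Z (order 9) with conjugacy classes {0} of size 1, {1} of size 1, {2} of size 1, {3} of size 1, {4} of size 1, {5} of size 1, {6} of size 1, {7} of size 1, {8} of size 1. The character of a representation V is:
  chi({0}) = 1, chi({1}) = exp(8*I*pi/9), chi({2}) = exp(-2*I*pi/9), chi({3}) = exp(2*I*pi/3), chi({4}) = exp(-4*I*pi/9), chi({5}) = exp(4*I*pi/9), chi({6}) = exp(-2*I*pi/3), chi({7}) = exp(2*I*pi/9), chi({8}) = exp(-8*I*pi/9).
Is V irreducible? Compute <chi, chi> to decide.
Irreducible: <chi, chi> = 1.

Justification: <chi, chi> = (1/|G|) sum_C |C| * |chi(C)|^2 = (1/9)[1*|1|^2 + 1*|exp(8*I*pi/9)|^2 + 1*|exp(-2*I*pi/9)|^2 + 1*|exp(2*I*pi/3)|^2 + 1*|exp(-4*I*pi/9)|^2 + 1*|exp(4*I*pi/9)|^2 + 1*|exp(-2*I*pi/3)|^2 + 1*|exp(2*I*pi/9)|^2 + 1*|exp(-8*I*pi/9)|^2]
  = (1/9)[(1) + (1) + (1) + (1) + (1) + (1) + (1) + (1) + (1)] = 9/9 = 1.
(Exp terms are combined using exp(i*s)*conj(exp(i*t)) = exp(i*(s-t)), and sums of them are collapsed using the identity that for every m > 1 the m distinct m-th roots of unity sum to 0, e.g. 1 + exp(2*I*pi/3) + exp(-2*I*pi/3) = 0.)
A character is irreducible iff <chi, chi> = 1, so this representation is irreducible.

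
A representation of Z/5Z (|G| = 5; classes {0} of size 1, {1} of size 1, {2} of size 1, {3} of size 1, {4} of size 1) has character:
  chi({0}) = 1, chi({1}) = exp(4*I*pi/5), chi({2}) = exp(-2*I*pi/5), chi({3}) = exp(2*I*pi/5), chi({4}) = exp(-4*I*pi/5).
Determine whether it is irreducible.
Irreducible: <chi, chi> = 1.

Proof sketch: <chi, chi> = (1/|G|) sum_C |C| * |chi(C)|^2 = (1/5)[1*|1|^2 + 1*|exp(4*I*pi/5)|^2 + 1*|exp(-2*I*pi/5)|^2 + 1*|exp(2*I*pi/5)|^2 + 1*|exp(-4*I*pi/5)|^2]
  = (1/5)[(1) + (1) + (1) + (1) + (1)] = 5/5 = 1.
(Exp terms are combined using exp(i*s)*conj(exp(i*t)) = exp(i*(s-t)), and sums of them are collapsed using the identity that for every m > 1 the m distinct m-th roots of unity sum to 0, e.g. 1 + exp(2*I*pi/3) + exp(-2*I*pi/3) = 0.)
A character is irreducible iff <chi, chi> = 1, so this representation is irreducible.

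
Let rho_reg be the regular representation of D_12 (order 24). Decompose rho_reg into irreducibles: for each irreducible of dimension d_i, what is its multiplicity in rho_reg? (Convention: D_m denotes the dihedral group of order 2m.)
Each irreducible V_i of dimension d_i appears with multiplicity d_i, i.e. rho_reg = (direct sum over all irreducibles V_i) d_i V_i. The irreducible dimensions for D_12 are 1, 1, 1, 1, 2, 2, 2, 2, 2: 4 irreducibles of dimension 1, each with multiplicity 1; 5 irreducibles of dimension 2, each with multiplicity 2. Total dimension 4*1*1 + 5*2*2 = 24 = |G|.

Proof sketch: General theorem: in the regular representation of a finite group G, each irreducible appears with multiplicity equal to its dimension. Check: dim(rho_reg) = sum d_i^2 = 1 + 1 + 1 + 1 + 4 + 4 + 4 + 4 + 4 = 24 = |G|.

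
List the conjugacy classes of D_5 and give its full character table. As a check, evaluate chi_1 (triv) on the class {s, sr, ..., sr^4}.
Conjugacy classes: {e} of size 1, {r^1, r^4} of size 2, {r^2, r^3} of size 2, {s, sr, ..., sr^4} of size 5.
Character table:
  irrep \ class              {e} (size 1)  {r^1, r^4} (size 2)  {r^2, r^3} (size 2)  {s, sr, ..., sr^4} (size 5)
  chi_1 (triv)               1             1                    1                    1                          
  chi_2 (sign: r->1, s->-1)  1             1                    1                    -1                         
  chi_3 (2d, j=1)            2             -1/2 + sqrt(5)/2     -sqrt(5)/2 - 1/2     0                          
  chi_4 (2d, j=2)            2             -sqrt(5)/2 - 1/2     -1/2 + sqrt(5)/2     0                          

Spot check: chi_1 (triv) on {s, sr, ..., sr^4} = 1.

Solution. D_5 has order 2*5 = 10 with 4 conjugacy classes, hence 4 irreducibles. Sum of squared dims 1 + 1 + 4 + 4 = 10 = |G|. Linear characters come from the abelianisation; the 2-dimensional irreps have character r^k -> 2*cos(2*pi*j*k/5), reflections -> 0.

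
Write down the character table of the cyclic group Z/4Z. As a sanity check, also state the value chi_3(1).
Character table of Z/4Z (irreps indexed chi_0,...,chi_3 with chi_k(m) = zeta_4^(k*m), zeta_4 = exp(2*pi*i/4)):
  irrep \ class  {0} (size 1)  {1} (size 1)  {2} (size 1)  {3} (size 1)
  chi_0          1             1             1             1           
  chi_1          1             I             -1            -I          
  chi_2          1             -1            1             -1          
  chi_3          1             -I            -1            I           

Spot check: chi_3(1) = zeta_4^(3*1) = zeta_4^3 = -I.

Z/4Z is abelian, so all 4 irreducible complex representations are 1-dimensional. They are given by chi_k(m) = zeta_4^(k*m) for k = 0,...,3. Row orthogonality: sum_m chi_k(m) conj(chi_l(m)) = 4 * [k = l].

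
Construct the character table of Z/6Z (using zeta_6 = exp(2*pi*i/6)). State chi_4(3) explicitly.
Character table of Z/6Z (irreps indexed chi_0,...,chi_5 with chi_k(m) = zeta_6^(k*m), zeta_6 = exp(2*pi*i/6)):
  irrep \ class  {0} (size 1)  {1} (size 1)    {2} (size 1)    {3} (size 1)  {4} (size 1)    {5} (size 1)  
  chi_0          1             1               1               1             1               1             
  chi_1          1             exp(I*pi/3)     exp(2*I*pi/3)   -1            exp(-2*I*pi/3)  exp(-I*pi/3)  
  chi_2          1             exp(2*I*pi/3)   exp(-2*I*pi/3)  1             exp(2*I*pi/3)   exp(-2*I*pi/3)
  chi_3          1             -1              1               -1            1               -1            
  chi_4          1             exp(-2*I*pi/3)  exp(2*I*pi/3)   1             exp(-2*I*pi/3)  exp(2*I*pi/3) 
  chi_5          1             exp(-I*pi/3)    exp(-2*I*pi/3)  -1            exp(2*I*pi/3)   exp(I*pi/3)   

Spot check: chi_4(3) = zeta_6^(4*3) = zeta_6^12 = 1.

Reasoning: Z/6Z is abelian, so all 6 irreducible complex representations are 1-dimensional. They are given by chi_k(m) = zeta_6^(k*m) for k = 0,...,5. Row orthogonality: sum_m chi_k(m) conj(chi_l(m)) = 6 * [k = l].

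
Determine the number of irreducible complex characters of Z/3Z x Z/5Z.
15

Reasoning: The number of irreducible complex representations of a finite group equals its number of conjugacy classes. Z/3Z x Z/5Z is abelian of order 15, so every element is its own conjugacy class: 15 classes, so Z/3Z x Z/5Z (order 15) has exactly 15 irreducible complex representations.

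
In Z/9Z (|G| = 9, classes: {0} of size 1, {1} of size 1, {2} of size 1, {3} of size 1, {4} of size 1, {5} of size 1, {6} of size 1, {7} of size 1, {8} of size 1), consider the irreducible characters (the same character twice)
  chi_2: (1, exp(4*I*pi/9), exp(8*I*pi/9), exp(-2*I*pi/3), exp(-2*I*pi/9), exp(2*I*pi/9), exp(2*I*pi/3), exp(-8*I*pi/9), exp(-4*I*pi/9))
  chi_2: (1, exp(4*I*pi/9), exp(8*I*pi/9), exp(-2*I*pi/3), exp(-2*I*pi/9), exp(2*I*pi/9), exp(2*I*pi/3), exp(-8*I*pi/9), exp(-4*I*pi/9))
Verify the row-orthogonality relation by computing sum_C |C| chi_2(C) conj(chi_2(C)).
Sum = 9 = |G| = 9; so <chi_2, chi_2> = 1 (norm-1 confirms irreducibility).

Details: Compute term by term over conjugacy classes (|C| * chi_2(C) * conj(chi_2(C))):
  1*(1)*conj(1) + 1*(exp(4*I*pi/9))*conj(exp(4*I*pi/9)) + 1*(exp(8*I*pi/9))*conj(exp(8*I*pi/9)) + 1*(exp(-2*I*pi/3))*conj(exp(-2*I*pi/3)) + 1*(exp(-2*I*pi/9))*conj(exp(-2*I*pi/9)) + 1*(exp(2*I*pi/9))*conj(exp(2*I*pi/9)) + 1*(exp(2*I*pi/3))*conj(exp(2*I*pi/3)) + 1*(exp(-8*I*pi/9))*conj(exp(-8*I*pi/9)) + 1*(exp(-4*I*pi/9))*conj(exp(-4*I*pi/9))
  = (1) + (1) + (1) + (1) + (1) + (1) + (1) + (1) + (1)
  = 9.
(Exp terms are combined using exp(i*s)*conj(exp(i*t)) = exp(i*(s-t)), and sums of them are collapsed using the identity that for every m > 1 the m distinct m-th roots of unity sum to 0, e.g. 1 + exp(2*I*pi/3) + exp(-2*I*pi/3) = 0.)
Dividing by |G| = 9 gives 9/9 = 1, matching the row-orthogonality relation <chi_2, chi_2> = [chi_2 = chi_2].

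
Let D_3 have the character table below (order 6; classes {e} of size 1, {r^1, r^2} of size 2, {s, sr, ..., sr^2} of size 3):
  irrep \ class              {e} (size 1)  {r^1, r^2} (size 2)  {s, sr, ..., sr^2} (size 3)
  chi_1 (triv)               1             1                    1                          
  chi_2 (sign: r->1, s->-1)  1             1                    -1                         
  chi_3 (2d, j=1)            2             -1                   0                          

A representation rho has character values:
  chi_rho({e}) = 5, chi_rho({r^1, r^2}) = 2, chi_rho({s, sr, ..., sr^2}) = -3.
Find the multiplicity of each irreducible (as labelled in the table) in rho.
Multiplicities: chi_1: 0, chi_2: 3, chi_3: 1.

Derivation: Use <chi_rho, chi> = (1/|G|) sum_C |C| * chi_rho(C) * conj(chi(C)) with |G| = 6 for each irreducible chi in the table:
  <chi_rho, chi_1> = (1/6)[1*(5)*conj(1) + 2*(2)*conj(1) + 3*(-3)*conj(1)]
      = (1/6)[(5) + (4) + (-9)] = 0/6 = 0
  <chi_rho, chi_2> = (1/6)[1*(5)*conj(1) + 2*(2)*conj(1) + 3*(-3)*conj(-1)]
      = (1/6)[(5) + (4) + (9)] = 18/6 = 3
  <chi_rho, chi_3> = (1/6)[1*(5)*conj(2) + 2*(2)*conj(-1) + 3*(-3)*conj(0)]
      = (1/6)[(10) + (-4) + (0)] = 6/6 = 1
Dimension check: dim(rho) = sum (mult * dim) = 0*1 + 3*1 + 1*2 = 5 = chi_rho(e) = 5.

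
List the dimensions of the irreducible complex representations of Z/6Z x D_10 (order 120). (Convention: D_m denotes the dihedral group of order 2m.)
Dimensions: 1, 1, 1, 1, 1, 1, 1, 1, 1, 1, 1, 1, 1, 1, 1, 1, 1, 1, 1, 1, 1, 1, 1, 1, 2, 2, 2, 2, 2, 2, 2, 2, 2, 2, 2, 2, 2, 2, 2, 2, 2, 2, 2, 2, 2, 2, 2, 2

Proof sketch: There are 48 irreducibles (= number of conjugacy classes). Their dimensions d_i satisfy sum d_i^2 = |G| = 120: 1 + 1 + 1 + 1 + 1 + 1 + 1 + 1 + 1 + 1 + 1 + 1 + 1 + 1 + 1 + 1 + 1 + 1 + 1 + 1 + 1 + 1 + 1 + 1 + 4 + 4 + 4 + 4 + 4 + 4 + 4 + 4 + 4 + 4 + 4 + 4 + 4 + 4 + 4 + 4 + 4 + 4 + 4 + 4 + 4 + 4 + 4 + 4 = 120. (For the product with Z/6Z: each of the 6 1-dim characters of Z/6Z tensors with each irrep of D_10, giving 6 copies of each D_10-dimension.)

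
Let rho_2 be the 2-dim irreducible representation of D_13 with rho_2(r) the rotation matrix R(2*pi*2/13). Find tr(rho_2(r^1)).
chi_{rho_2}(r^1) = 2*cos(2*pi*2*1/13) = 2*cos(4*pi/13)

Derivation: rho_2(r^1) is rotation by angle 2*pi*2*1/13, whose trace is 2*cos(2*pi*2*1/13) = 2*cos(4*pi/13).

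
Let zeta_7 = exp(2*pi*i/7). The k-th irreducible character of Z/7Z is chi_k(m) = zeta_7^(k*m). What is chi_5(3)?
chi_5(3) = zeta_7^15 = exp(2*I*pi/7)

Justification: chi_5(3) = zeta_7^(5*3) = zeta_7^15. Since zeta_7^7 = 1, this equals zeta_7^1 = exp(2*pi*i*1/7) = exp(2*I*pi/7).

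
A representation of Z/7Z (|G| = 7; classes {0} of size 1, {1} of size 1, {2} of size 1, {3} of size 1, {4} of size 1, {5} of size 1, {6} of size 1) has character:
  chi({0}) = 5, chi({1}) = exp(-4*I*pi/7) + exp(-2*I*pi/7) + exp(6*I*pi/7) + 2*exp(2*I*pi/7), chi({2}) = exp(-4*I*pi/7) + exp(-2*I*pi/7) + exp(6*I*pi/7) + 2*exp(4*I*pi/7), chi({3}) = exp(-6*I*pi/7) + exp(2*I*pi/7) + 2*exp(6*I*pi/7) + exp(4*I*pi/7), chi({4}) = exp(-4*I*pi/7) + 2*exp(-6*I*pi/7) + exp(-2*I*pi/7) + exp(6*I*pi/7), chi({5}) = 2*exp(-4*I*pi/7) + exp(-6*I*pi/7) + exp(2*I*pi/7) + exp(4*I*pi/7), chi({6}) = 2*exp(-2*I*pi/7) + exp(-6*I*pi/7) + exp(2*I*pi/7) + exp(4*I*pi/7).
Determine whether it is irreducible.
Not irreducible (reducible): <chi, chi> = 7 > 1.

Proof sketch: <chi, chi> = (1/|G|) sum_C |C| * |chi(C)|^2 = (1/7)[1*|5|^2 + 1*|exp(-4*I*pi/7) + exp(-2*I*pi/7) + exp(6*I*pi/7) + 2*exp(2*I*pi/7)|^2 + 1*|exp(-4*I*pi/7) + exp(-2*I*pi/7) + exp(6*I*pi/7) + 2*exp(4*I*pi/7)|^2 + 1*|exp(-6*I*pi/7) + exp(2*I*pi/7) + 2*exp(6*I*pi/7) + exp(4*I*pi/7)|^2 + 1*|exp(-4*I*pi/7) + 2*exp(-6*I*pi/7) + exp(-2*I*pi/7) + exp(6*I*pi/7)|^2 + 1*|2*exp(-4*I*pi/7) + exp(-6*I*pi/7) + exp(2*I*pi/7) + exp(4*I*pi/7)|^2 + 1*|2*exp(-2*I*pi/7) + exp(-6*I*pi/7) + exp(2*I*pi/7) + exp(4*I*pi/7)|^2]
  = (1/7)[(25) + (7 + 5*exp(-4*I*pi/7) + 3*exp(-6*I*pi/7) + exp(-2*I*pi/7) + exp(2*I*pi/7) + 3*exp(6*I*pi/7) + 5*exp(4*I*pi/7)) + (7 + 3*exp(-2*I*pi/7) + 5*exp(-6*I*pi/7) + exp(-4*I*pi/7) + exp(4*I*pi/7) + 5*exp(6*I*pi/7) + 3*exp(2*I*pi/7)) + (7 + 5*exp(-2*I*pi/7) + 3*exp(-4*I*pi/7) + exp(-6*I*pi/7) + exp(6*I*pi/7) + 3*exp(4*I*pi/7) + 5*exp(2*I*pi/7)) + (7 + 5*exp(-2*I*pi/7) + 3*exp(-4*I*pi/7) + exp(-6*I*pi/7) + exp(6*I*pi/7) + 3*exp(4*I*pi/7) + 5*exp(2*I*pi/7)) + (7 + 3*exp(-2*I*pi/7) + 5*exp(-6*I*pi/7) + exp(-4*I*pi/7) + exp(4*I*pi/7) + 5*exp(6*I*pi/7) + 3*exp(2*I*pi/7)) + (7 + 5*exp(-4*I*pi/7) + 3*exp(-6*I*pi/7) + exp(-2*I*pi/7) + exp(2*I*pi/7) + 3*exp(6*I*pi/7) + 5*exp(4*I*pi/7))] = 49/7 = 7.
(Exp terms are combined using exp(i*s)*conj(exp(i*t)) = exp(i*(s-t)), and sums of them are collapsed using the identity that for every m > 1 the m distinct m-th roots of unity sum to 0, e.g. 1 + exp(2*I*pi/3) + exp(-2*I*pi/3) = 0.)
A character is irreducible iff <chi, chi> = 1, so this representation is reducible.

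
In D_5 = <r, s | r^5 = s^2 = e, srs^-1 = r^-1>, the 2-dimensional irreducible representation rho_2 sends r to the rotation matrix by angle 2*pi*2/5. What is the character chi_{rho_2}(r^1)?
chi_{rho_2}(r^1) = 2*cos(2*pi*2*1/5) = -sqrt(5)/2 - 1/2

Proof sketch: rho_2(r^1) is rotation by angle 2*pi*2*1/5, whose trace is 2*cos(2*pi*2*1/5) = -sqrt(5)/2 - 1/2.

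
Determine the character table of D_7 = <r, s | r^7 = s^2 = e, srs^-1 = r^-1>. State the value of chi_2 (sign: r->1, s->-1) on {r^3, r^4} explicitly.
Conjugacy classes: {e} of size 1, {r^1, r^6} of size 2, {r^2, r^5} of size 2, {r^3, r^4} of size 2, {s, sr, ..., sr^6} of size 7.
Character table:
  irrep \ class              {e} (size 1)  {r^1, r^6} (size 2)  {r^2, r^5} (size 2)  {r^3, r^4} (size 2)  {s, sr, ..., sr^6} (size 7)
  chi_1 (triv)               1             1                    1                    1                    1                          
  chi_2 (sign: r->1, s->-1)  1             1                    1                    1                    -1                         
  chi_3 (2d, j=1)            2             2*cos(2*pi/7)        -2*cos(3*pi/7)       -2*cos(pi/7)         0                          
  chi_4 (2d, j=2)            2             -2*cos(3*pi/7)       -2*cos(pi/7)         2*cos(2*pi/7)        0                          
  chi_5 (2d, j=3)            2             -2*cos(pi/7)         2*cos(2*pi/7)        -2*cos(3*pi/7)       0                          

Spot check: chi_2 (sign: r->1, s->-1) on {r^3, r^4} = 1.

Justification: D_7 has order 2*7 = 14 with 5 conjugacy classes, hence 5 irreducibles. Sum of squared dims 1 + 1 + 4 + 4 + 4 = 14 = |G|. Linear characters come from the abelianisation; the 2-dimensional irreps have character r^k -> 2*cos(2*pi*j*k/7), reflections -> 0.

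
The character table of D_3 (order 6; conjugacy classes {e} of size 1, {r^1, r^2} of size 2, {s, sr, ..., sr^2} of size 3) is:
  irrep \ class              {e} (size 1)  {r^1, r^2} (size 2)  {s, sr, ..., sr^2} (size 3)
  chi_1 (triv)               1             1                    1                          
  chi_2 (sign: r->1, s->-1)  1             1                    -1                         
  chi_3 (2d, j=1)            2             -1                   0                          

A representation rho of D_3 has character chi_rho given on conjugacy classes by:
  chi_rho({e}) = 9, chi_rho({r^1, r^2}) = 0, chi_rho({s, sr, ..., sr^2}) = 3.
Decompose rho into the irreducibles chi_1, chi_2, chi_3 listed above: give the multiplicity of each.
Multiplicities: chi_1: 3, chi_2: 0, chi_3: 3.

Derivation: Use <chi_rho, chi> = (1/|G|) sum_C |C| * chi_rho(C) * conj(chi(C)) with |G| = 6 for each irreducible chi in the table:
  <chi_rho, chi_1> = (1/6)[1*(9)*conj(1) + 2*(0)*conj(1) + 3*(3)*conj(1)]
      = (1/6)[(9) + (0) + (9)] = 18/6 = 3
  <chi_rho, chi_2> = (1/6)[1*(9)*conj(1) + 2*(0)*conj(1) + 3*(3)*conj(-1)]
      = (1/6)[(9) + (0) + (-9)] = 0/6 = 0
  <chi_rho, chi_3> = (1/6)[1*(9)*conj(2) + 2*(0)*conj(-1) + 3*(3)*conj(0)]
      = (1/6)[(18) + (0) + (0)] = 18/6 = 3
Dimension check: dim(rho) = sum (mult * dim) = 3*1 + 0*1 + 3*2 = 9 = chi_rho(e) = 9.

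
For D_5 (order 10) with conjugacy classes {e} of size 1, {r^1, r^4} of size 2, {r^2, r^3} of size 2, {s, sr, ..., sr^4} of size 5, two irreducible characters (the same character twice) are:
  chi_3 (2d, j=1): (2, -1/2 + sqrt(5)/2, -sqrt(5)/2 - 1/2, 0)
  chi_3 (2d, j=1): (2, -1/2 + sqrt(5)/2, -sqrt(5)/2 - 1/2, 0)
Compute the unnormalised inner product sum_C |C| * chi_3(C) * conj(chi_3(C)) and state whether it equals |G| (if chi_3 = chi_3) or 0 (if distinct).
Sum = 10 = |G| = 10; so <chi_3, chi_3> = 1 (norm-1 confirms irreducibility).

Compute term by term over conjugacy classes (|C| * chi_3(C) * conj(chi_3(C))):
  1*(2)*conj(2) + 2*(-1/2 + sqrt(5)/2)*conj(-1/2 + sqrt(5)/2) + 2*(-sqrt(5)/2 - 1/2)*conj(-sqrt(5)/2 - 1/2) + 5*(0)*conj(0)
  = (4) + (3 - sqrt(5)) + (sqrt(5) + 3) + (0)
  = 10.
Dividing by |G| = 10 gives 10/10 = 1, matching the row-orthogonality relation <chi_3, chi_3> = [chi_3 = chi_3].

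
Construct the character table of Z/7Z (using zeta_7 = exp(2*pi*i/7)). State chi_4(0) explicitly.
Character table of Z/7Z (irreps indexed chi_0,...,chi_6 with chi_k(m) = zeta_7^(k*m), zeta_7 = exp(2*pi*i/7)):
  irrep \ class  {0} (size 1)  {1} (size 1)    {2} (size 1)    {3} (size 1)    {4} (size 1)    {5} (size 1)    {6} (size 1)  
  chi_0          1             1               1               1               1               1               1             
  chi_1          1             exp(2*I*pi/7)   exp(4*I*pi/7)   exp(6*I*pi/7)   exp(-6*I*pi/7)  exp(-4*I*pi/7)  exp(-2*I*pi/7)
  chi_2          1             exp(4*I*pi/7)   exp(-6*I*pi/7)  exp(-2*I*pi/7)  exp(2*I*pi/7)   exp(6*I*pi/7)   exp(-4*I*pi/7)
  chi_3          1             exp(6*I*pi/7)   exp(-2*I*pi/7)  exp(4*I*pi/7)   exp(-4*I*pi/7)  exp(2*I*pi/7)   exp(-6*I*pi/7)
  chi_4          1             exp(-6*I*pi/7)  exp(2*I*pi/7)   exp(-4*I*pi/7)  exp(4*I*pi/7)   exp(-2*I*pi/7)  exp(6*I*pi/7) 
  chi_5          1             exp(-4*I*pi/7)  exp(6*I*pi/7)   exp(2*I*pi/7)   exp(-2*I*pi/7)  exp(-6*I*pi/7)  exp(4*I*pi/7) 
  chi_6          1             exp(-2*I*pi/7)  exp(-4*I*pi/7)  exp(-6*I*pi/7)  exp(6*I*pi/7)   exp(4*I*pi/7)   exp(2*I*pi/7) 

Spot check: chi_4(0) = zeta_7^(4*0) = zeta_7^0 = 1.

Explanation: Z/7Z is abelian, so all 7 irreducible complex representations are 1-dimensional. They are given by chi_k(m) = zeta_7^(k*m) for k = 0,...,6. Row orthogonality: sum_m chi_k(m) conj(chi_l(m)) = 7 * [k = l].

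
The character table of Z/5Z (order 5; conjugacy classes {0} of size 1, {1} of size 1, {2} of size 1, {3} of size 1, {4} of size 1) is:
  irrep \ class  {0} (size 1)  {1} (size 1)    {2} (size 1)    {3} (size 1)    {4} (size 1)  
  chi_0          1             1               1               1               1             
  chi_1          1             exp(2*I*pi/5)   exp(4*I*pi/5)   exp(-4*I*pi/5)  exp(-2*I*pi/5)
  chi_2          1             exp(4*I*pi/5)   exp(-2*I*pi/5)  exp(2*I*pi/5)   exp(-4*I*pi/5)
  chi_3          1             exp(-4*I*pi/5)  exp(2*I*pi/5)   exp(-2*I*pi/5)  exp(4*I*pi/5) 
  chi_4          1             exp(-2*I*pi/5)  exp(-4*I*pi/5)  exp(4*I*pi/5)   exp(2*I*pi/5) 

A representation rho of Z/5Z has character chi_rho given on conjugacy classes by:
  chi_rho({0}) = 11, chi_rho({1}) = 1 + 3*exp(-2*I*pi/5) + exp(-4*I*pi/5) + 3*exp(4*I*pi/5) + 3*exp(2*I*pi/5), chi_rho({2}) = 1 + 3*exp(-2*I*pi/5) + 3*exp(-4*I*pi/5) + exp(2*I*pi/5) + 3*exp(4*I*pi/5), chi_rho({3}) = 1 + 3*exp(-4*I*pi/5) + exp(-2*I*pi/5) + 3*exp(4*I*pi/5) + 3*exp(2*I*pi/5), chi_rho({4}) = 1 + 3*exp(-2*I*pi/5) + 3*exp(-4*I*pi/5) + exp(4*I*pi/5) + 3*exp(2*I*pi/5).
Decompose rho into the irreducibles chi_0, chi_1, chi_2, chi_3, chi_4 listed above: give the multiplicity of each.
Multiplicities: chi_0: 1, chi_1: 3, chi_2: 3, chi_3: 1, chi_4: 3.

Working: Use <chi_rho, chi> = (1/|G|) sum_C |C| * chi_rho(C) * conj(chi(C)) with |G| = 5 for each irreducible chi in the table:
  <chi_rho, chi_0> = (1/5)[1*(11)*conj(1) + 1*(1 + 3*exp(-2*I*pi/5) + exp(-4*I*pi/5) + 3*exp(4*I*pi/5) + 3*exp(2*I*pi/5))*conj(1) + 1*(1 + 3*exp(-2*I*pi/5) + 3*exp(-4*I*pi/5) + exp(2*I*pi/5) + 3*exp(4*I*pi/5))*conj(1) + 1*(1 + 3*exp(-4*I*pi/5) + exp(-2*I*pi/5) + 3*exp(4*I*pi/5) + 3*exp(2*I*pi/5))*conj(1) + 1*(1 + 3*exp(-2*I*pi/5) + 3*exp(-4*I*pi/5) + exp(4*I*pi/5) + 3*exp(2*I*pi/5))*conj(1)]
      = (1/5)[(11) + (1 + 3*exp(-2*I*pi/5) + exp(-4*I*pi/5) + 3*exp(4*I*pi/5) + 3*exp(2*I*pi/5)) + (1 + 3*exp(-2*I*pi/5) + 3*exp(-4*I*pi/5) + exp(2*I*pi/5) + 3*exp(4*I*pi/5)) + (1 + 3*exp(-4*I*pi/5) + exp(-2*I*pi/5) + 3*exp(4*I*pi/5) + 3*exp(2*I*pi/5)) + (1 + 3*exp(-2*I*pi/5) + 3*exp(-4*I*pi/5) + exp(4*I*pi/5) + 3*exp(2*I*pi/5))] = 5/5 = 1
  <chi_rho, chi_1> = (1/5)[1*(11)*conj(1) + 1*(1 + 3*exp(-2*I*pi/5) + exp(-4*I*pi/5) + 3*exp(4*I*pi/5) + 3*exp(2*I*pi/5))*conj(exp(2*I*pi/5)) + 1*(1 + 3*exp(-2*I*pi/5) + 3*exp(-4*I*pi/5) + exp(2*I*pi/5) + 3*exp(4*I*pi/5))*conj(exp(4*I*pi/5)) + 1*(1 + 3*exp(-4*I*pi/5) + exp(-2*I*pi/5) + 3*exp(4*I*pi/5) + 3*exp(2*I*pi/5))*conj(exp(-4*I*pi/5)) + 1*(1 + 3*exp(-2*I*pi/5) + 3*exp(-4*I*pi/5) + exp(4*I*pi/5) + 3*exp(2*I*pi/5))*conj(exp(-2*I*pi/5))]
      = (1/5)[(11) + (3 + 3*exp(-4*I*pi/5) + exp(-2*I*pi/5) + exp(4*I*pi/5) + 3*exp(2*I*pi/5)) + (3 + exp(-2*I*pi/5) + exp(-4*I*pi/5) + 3*exp(4*I*pi/5) + 3*exp(2*I*pi/5)) + (3 + 3*exp(-2*I*pi/5) + 3*exp(-4*I*pi/5) + exp(4*I*pi/5) + exp(2*I*pi/5)) + (3 + 3*exp(-2*I*pi/5) + exp(-4*I*pi/5) + exp(2*I*pi/5) + 3*exp(4*I*pi/5))] = 15/5 = 3
  <chi_rho, chi_2> = (1/5)[1*(11)*conj(1) + 1*(1 + 3*exp(-2*I*pi/5) + exp(-4*I*pi/5) + 3*exp(4*I*pi/5) + 3*exp(2*I*pi/5))*conj(exp(4*I*pi/5)) + 1*(1 + 3*exp(-2*I*pi/5) + 3*exp(-4*I*pi/5) + exp(2*I*pi/5) + 3*exp(4*I*pi/5))*conj(exp(-2*I*pi/5)) + 1*(1 + 3*exp(-4*I*pi/5) + exp(-2*I*pi/5) + 3*exp(4*I*pi/5) + 3*exp(2*I*pi/5))*conj(exp(2*I*pi/5)) + 1*(1 + 3*exp(-2*I*pi/5) + 3*exp(-4*I*pi/5) + exp(4*I*pi/5) + 3*exp(2*I*pi/5))*conj(exp(-4*I*pi/5))]
      = (1/5)[(11) + (3 + 3*exp(-2*I*pi/5) + exp(-4*I*pi/5) + exp(2*I*pi/5) + 3*exp(4*I*pi/5)) + (3 + 3*exp(-2*I*pi/5) + 3*exp(-4*I*pi/5) + exp(4*I*pi/5) + exp(2*I*pi/5)) + (3 + exp(-2*I*pi/5) + exp(-4*I*pi/5) + 3*exp(4*I*pi/5) + 3*exp(2*I*pi/5)) + (3 + 3*exp(-4*I*pi/5) + exp(-2*I*pi/5) + exp(4*I*pi/5) + 3*exp(2*I*pi/5))] = 15/5 = 3
  <chi_rho, chi_3> = (1/5)[1*(11)*conj(1) + 1*(1 + 3*exp(-2*I*pi/5) + exp(-4*I*pi/5) + 3*exp(4*I*pi/5) + 3*exp(2*I*pi/5))*conj(exp(-4*I*pi/5)) + 1*(1 + 3*exp(-2*I*pi/5) + 3*exp(-4*I*pi/5) + exp(2*I*pi/5) + 3*exp(4*I*pi/5))*conj(exp(2*I*pi/5)) + 1*(1 + 3*exp(-4*I*pi/5) + exp(-2*I*pi/5) + 3*exp(4*I*pi/5) + 3*exp(2*I*pi/5))*conj(exp(-2*I*pi/5)) + 1*(1 + 3*exp(-2*I*pi/5) + 3*exp(-4*I*pi/5) + exp(4*I*pi/5) + 3*exp(2*I*pi/5))*conj(exp(4*I*pi/5))]
      = (1/5)[(11) + (1 + 3*exp(-2*I*pi/5) + 3*exp(-4*I*pi/5) + exp(4*I*pi/5) + 3*exp(2*I*pi/5)) + (1 + 3*exp(-4*I*pi/5) + exp(-2*I*pi/5) + 3*exp(4*I*pi/5) + 3*exp(2*I*pi/5)) + (1 + 3*exp(-2*I*pi/5) + 3*exp(-4*I*pi/5) + exp(2*I*pi/5) + 3*exp(4*I*pi/5)) + (1 + 3*exp(-2*I*pi/5) + exp(-4*I*pi/5) + 3*exp(4*I*pi/5) + 3*exp(2*I*pi/5))] = 5/5 = 1
  <chi_rho, chi_4> = (1/5)[1*(11)*conj(1) + 1*(1 + 3*exp(-2*I*pi/5) + exp(-4*I*pi/5) + 3*exp(4*I*pi/5) + 3*exp(2*I*pi/5))*conj(exp(-2*I*pi/5)) + 1*(1 + 3*exp(-2*I*pi/5) + 3*exp(-4*I*pi/5) + exp(2*I*pi/5) + 3*exp(4*I*pi/5))*conj(exp(-4*I*pi/5)) + 1*(1 + 3*exp(-4*I*pi/5) + exp(-2*I*pi/5) + 3*exp(4*I*pi/5) + 3*exp(2*I*pi/5))*conj(exp(4*I*pi/5)) + 1*(1 + 3*exp(-2*I*pi/5) + 3*exp(-4*I*pi/5) + exp(4*I*pi/5) + 3*exp(2*I*pi/5))*conj(exp(2*I*pi/5))]
      = (1/5)[(11) + (3 + 3*exp(-4*I*pi/5) + exp(-2*I*pi/5) + exp(2*I*pi/5) + 3*exp(4*I*pi/5)) + (3 + 3*exp(-2*I*pi/5) + exp(-4*I*pi/5) + exp(4*I*pi/5) + 3*exp(2*I*pi/5)) + (3 + 3*exp(-2*I*pi/5) + exp(-4*I*pi/5) + exp(4*I*pi/5) + 3*exp(2*I*pi/5)) + (3 + 3*exp(-4*I*pi/5) + exp(-2*I*pi/5) + exp(2*I*pi/5) + 3*exp(4*I*pi/5))] = 15/5 = 3
(Exp terms are combined using exp(i*s)*conj(exp(i*t)) = exp(i*(s-t)), and sums of them are collapsed using the identity that for every m > 1 the m distinct m-th roots of unity sum to 0, e.g. 1 + exp(2*I*pi/3) + exp(-2*I*pi/3) = 0.)
Dimension check: dim(rho) = sum (mult * dim) = 1*1 + 3*1 + 3*1 + 1*1 + 3*1 = 11 = chi_rho(e) = 11.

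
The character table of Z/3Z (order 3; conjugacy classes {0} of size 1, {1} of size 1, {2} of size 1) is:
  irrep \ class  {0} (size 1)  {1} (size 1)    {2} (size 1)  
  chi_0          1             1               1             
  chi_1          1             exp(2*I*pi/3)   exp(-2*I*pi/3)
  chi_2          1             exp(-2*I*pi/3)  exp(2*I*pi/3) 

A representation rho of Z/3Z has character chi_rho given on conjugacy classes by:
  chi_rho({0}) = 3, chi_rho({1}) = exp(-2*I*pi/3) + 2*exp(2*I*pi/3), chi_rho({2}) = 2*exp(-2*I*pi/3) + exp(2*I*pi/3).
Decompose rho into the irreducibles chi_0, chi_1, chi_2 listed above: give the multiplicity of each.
Multiplicities: chi_0: 0, chi_1: 2, chi_2: 1.

Solution. Use <chi_rho, chi> = (1/|G|) sum_C |C| * chi_rho(C) * conj(chi(C)) with |G| = 3 for each irreducible chi in the table:
  <chi_rho, chi_0> = (1/3)[1*(3)*conj(1) + 1*(exp(-2*I*pi/3) + 2*exp(2*I*pi/3))*conj(1) + 1*(2*exp(-2*I*pi/3) + exp(2*I*pi/3))*conj(1)]
      = (1/3)[(3) + (exp(-2*I*pi/3) + 2*exp(2*I*pi/3)) + (2*exp(-2*I*pi/3) + exp(2*I*pi/3))] = 0/3 = 0
  <chi_rho, chi_1> = (1/3)[1*(3)*conj(1) + 1*(exp(-2*I*pi/3) + 2*exp(2*I*pi/3))*conj(exp(2*I*pi/3)) + 1*(2*exp(-2*I*pi/3) + exp(2*I*pi/3))*conj(exp(-2*I*pi/3))]
      = (1/3)[(3) + (2 + exp(2*I*pi/3)) + (2 + exp(-2*I*pi/3))] = 6/3 = 2
  <chi_rho, chi_2> = (1/3)[1*(3)*conj(1) + 1*(exp(-2*I*pi/3) + 2*exp(2*I*pi/3))*conj(exp(-2*I*pi/3)) + 1*(2*exp(-2*I*pi/3) + exp(2*I*pi/3))*conj(exp(2*I*pi/3))]
      = (1/3)[(3) + (1 + 2*exp(-2*I*pi/3)) + (1 + 2*exp(2*I*pi/3))] = 3/3 = 1
(Exp terms are combined using exp(i*s)*conj(exp(i*t)) = exp(i*(s-t)), and sums of them are collapsed using the identity that for every m > 1 the m distinct m-th roots of unity sum to 0, e.g. 1 + exp(2*I*pi/3) + exp(-2*I*pi/3) = 0.)
Dimension check: dim(rho) = sum (mult * dim) = 0*1 + 2*1 + 1*1 = 3 = chi_rho(e) = 3.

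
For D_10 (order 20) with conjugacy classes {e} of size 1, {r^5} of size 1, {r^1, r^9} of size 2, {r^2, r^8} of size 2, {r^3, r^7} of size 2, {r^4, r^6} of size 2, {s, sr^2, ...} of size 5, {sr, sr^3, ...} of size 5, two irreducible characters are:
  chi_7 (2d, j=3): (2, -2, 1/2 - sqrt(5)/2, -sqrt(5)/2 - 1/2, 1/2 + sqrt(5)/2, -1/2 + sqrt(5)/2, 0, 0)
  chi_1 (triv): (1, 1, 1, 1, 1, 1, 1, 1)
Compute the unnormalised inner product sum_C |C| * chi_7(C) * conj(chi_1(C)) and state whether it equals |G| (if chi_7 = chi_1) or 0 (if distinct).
Sum = 0; so <chi_7, chi_1> = 0 (distinct irreducibles are orthogonal).

Justification: Compute term by term over conjugacy classes (|C| * chi_7(C) * conj(chi_1(C))):
  1*(2)*conj(1) + 1*(-2)*conj(1) + 2*(1/2 - sqrt(5)/2)*conj(1) + 2*(-sqrt(5)/2 - 1/2)*conj(1) + 2*(1/2 + sqrt(5)/2)*conj(1) + 2*(-1/2 + sqrt(5)/2)*conj(1) + 5*(0)*conj(1) + 5*(0)*conj(1)
  = (2) + (-2) + (1 - sqrt(5)) + (-sqrt(5) - 1) + (1 + sqrt(5)) + (-1 + sqrt(5)) + (0) + (0)
  = 0.
Dividing by |G| = 20 gives 0/20 = 0, matching the row-orthogonality relation <chi_7, chi_1> = [chi_7 = chi_1].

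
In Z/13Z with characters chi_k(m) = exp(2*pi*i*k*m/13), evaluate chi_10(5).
chi_10(5) = zeta_13^50 = exp(-4*I*pi/13)

chi_10(5) = zeta_13^(10*5) = zeta_13^50. Since zeta_13^13 = 1, this equals zeta_13^11 = exp(2*pi*i*11/13) = exp(-4*I*pi/13).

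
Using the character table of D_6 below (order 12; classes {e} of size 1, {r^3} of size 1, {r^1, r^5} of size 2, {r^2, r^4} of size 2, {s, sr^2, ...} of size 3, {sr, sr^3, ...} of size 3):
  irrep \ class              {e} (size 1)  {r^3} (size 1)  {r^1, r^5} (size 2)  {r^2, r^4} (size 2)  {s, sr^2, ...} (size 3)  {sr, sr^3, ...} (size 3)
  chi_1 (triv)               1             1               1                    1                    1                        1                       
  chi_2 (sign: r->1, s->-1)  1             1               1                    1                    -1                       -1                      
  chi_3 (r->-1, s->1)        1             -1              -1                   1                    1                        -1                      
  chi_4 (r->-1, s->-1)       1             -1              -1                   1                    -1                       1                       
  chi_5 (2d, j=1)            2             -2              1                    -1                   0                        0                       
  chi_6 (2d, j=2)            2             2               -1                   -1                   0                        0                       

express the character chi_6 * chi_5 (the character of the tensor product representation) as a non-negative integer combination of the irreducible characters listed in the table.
chi_6 tensor chi_5 = chi_3 + chi_4 + chi_5 (all other irreducibles have multiplicity 0).

Justification: The character of a tensor product is the pointwise product (chi_6 * chi_5)(C) = chi_6(C) * chi_5(C):
  {e}: (2)*(2), {r^3}: (2)*(-2), {r^1, r^5}: (-1)*(1), {r^2, r^4}: (-1)*(-1), {s, sr^2, ...}: (0)*(0), {sr, sr^3, ...}: (0)*(0)
so (chi_6 * chi_5) takes values
  {e} -> 4, {r^3} -> -4, {r^1, r^5} -> -1, {r^2, r^4} -> 1, {s, sr^2, ...} -> 0, {sr, sr^3, ...} -> 0.
Now take the inner product of this character with each irreducible chi from the table, <chi_6*chi_5, chi> = (1/12) sum_C |C| (chi_6*chi_5)(C) conj(chi(C)):
  <chi_6*chi_5, chi_1> = (1/12)[1*(4)*conj(1) + 1*(-4)*conj(1) + 2*(-1)*conj(1) + 2*(1)*conj(1) + 3*(0)*conj(1) + 3*(0)*conj(1)]
      = (1/12)[(4) + (-4) + (-2) + (2) + (0) + (0)] = 0/12 = 0
  <chi_6*chi_5, chi_2> = (1/12)[1*(4)*conj(1) + 1*(-4)*conj(1) + 2*(-1)*conj(1) + 2*(1)*conj(1) + 3*(0)*conj(-1) + 3*(0)*conj(-1)]
      = (1/12)[(4) + (-4) + (-2) + (2) + (0) + (0)] = 0/12 = 0
  <chi_6*chi_5, chi_3> = (1/12)[1*(4)*conj(1) + 1*(-4)*conj(-1) + 2*(-1)*conj(-1) + 2*(1)*conj(1) + 3*(0)*conj(1) + 3*(0)*conj(-1)]
      = (1/12)[(4) + (4) + (2) + (2) + (0) + (0)] = 12/12 = 1
  <chi_6*chi_5, chi_4> = (1/12)[1*(4)*conj(1) + 1*(-4)*conj(-1) + 2*(-1)*conj(-1) + 2*(1)*conj(1) + 3*(0)*conj(-1) + 3*(0)*conj(1)]
      = (1/12)[(4) + (4) + (2) + (2) + (0) + (0)] = 12/12 = 1
  <chi_6*chi_5, chi_5> = (1/12)[1*(4)*conj(2) + 1*(-4)*conj(-2) + 2*(-1)*conj(1) + 2*(1)*conj(-1) + 3*(0)*conj(0) + 3*(0)*conj(0)]
      = (1/12)[(8) + (8) + (-2) + (-2) + (0) + (0)] = 12/12 = 1
  <chi_6*chi_5, chi_6> = (1/12)[1*(4)*conj(2) + 1*(-4)*conj(2) + 2*(-1)*conj(-1) + 2*(1)*conj(-1) + 3*(0)*conj(0) + 3*(0)*conj(0)]
      = (1/12)[(8) + (-8) + (2) + (-2) + (0) + (0)] = 0/12 = 0
Hence the multiplicities are chi_3: 1, chi_4: 1, chi_5: 1. Dimension check: dim(chi_6)*dim(chi_5) = 2*2 = 4 and sum (mult * dim) = 1*1 + 1*1 + 1*2 = 4.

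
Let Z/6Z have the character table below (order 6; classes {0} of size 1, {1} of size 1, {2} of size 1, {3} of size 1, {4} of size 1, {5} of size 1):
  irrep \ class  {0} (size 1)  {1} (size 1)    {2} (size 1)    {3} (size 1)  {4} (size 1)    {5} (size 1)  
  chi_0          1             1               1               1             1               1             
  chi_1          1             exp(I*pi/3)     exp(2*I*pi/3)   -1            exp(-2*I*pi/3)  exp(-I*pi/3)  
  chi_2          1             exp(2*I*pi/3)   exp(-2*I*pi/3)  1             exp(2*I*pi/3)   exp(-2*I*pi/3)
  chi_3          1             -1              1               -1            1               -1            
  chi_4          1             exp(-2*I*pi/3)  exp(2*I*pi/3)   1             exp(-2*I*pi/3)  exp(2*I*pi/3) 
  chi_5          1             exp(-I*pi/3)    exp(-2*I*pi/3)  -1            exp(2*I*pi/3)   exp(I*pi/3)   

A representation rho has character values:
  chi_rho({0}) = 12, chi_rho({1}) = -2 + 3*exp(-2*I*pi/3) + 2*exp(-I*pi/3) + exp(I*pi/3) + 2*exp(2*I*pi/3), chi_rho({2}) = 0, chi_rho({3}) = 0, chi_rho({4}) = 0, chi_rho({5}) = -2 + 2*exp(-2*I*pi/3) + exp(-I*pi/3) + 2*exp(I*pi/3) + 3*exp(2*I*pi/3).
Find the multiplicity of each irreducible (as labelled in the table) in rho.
Multiplicities: chi_0: 1, chi_1: 1, chi_2: 2, chi_3: 3, chi_4: 3, chi_5: 2.

Argument: Use <chi_rho, chi> = (1/|G|) sum_C |C| * chi_rho(C) * conj(chi(C)) with |G| = 6 for each irreducible chi in the table:
  <chi_rho, chi_0> = (1/6)[1*(12)*conj(1) + 1*(-2 + 3*exp(-2*I*pi/3) + 2*exp(-I*pi/3) + exp(I*pi/3) + 2*exp(2*I*pi/3))*conj(1) + 1*(0)*conj(1) + 1*(0)*conj(1) + 1*(0)*conj(1) + 1*(-2 + 2*exp(-2*I*pi/3) + exp(-I*pi/3) + 2*exp(I*pi/3) + 3*exp(2*I*pi/3))*conj(1)]
      = (1/6)[(12) + (-2 + 3*exp(-2*I*pi/3) + 2*exp(-I*pi/3) + exp(I*pi/3) + 2*exp(2*I*pi/3)) + (0) + (0) + (0) + (-2 + 2*exp(-2*I*pi/3) + exp(-I*pi/3) + 2*exp(I*pi/3) + 3*exp(2*I*pi/3))] = 6/6 = 1
  <chi_rho, chi_1> = (1/6)[1*(12)*conj(1) + 1*(-2 + 3*exp(-2*I*pi/3) + 2*exp(-I*pi/3) + exp(I*pi/3) + 2*exp(2*I*pi/3))*conj(exp(I*pi/3)) + 1*(0)*conj(exp(2*I*pi/3)) + 1*(0)*conj(-1) + 1*(0)*conj(exp(-2*I*pi/3)) + 1*(-2 + 2*exp(-2*I*pi/3) + exp(-I*pi/3) + 2*exp(I*pi/3) + 3*exp(2*I*pi/3))*conj(exp(-I*pi/3))]
      = (1/6)[(12) + (-2 + 2*exp(-2*I*pi/3) - 2*exp(-I*pi/3) + 2*exp(I*pi/3)) + (0) + (0) + (0) + (-2 - 2*exp(I*pi/3) + 2*exp(-I*pi/3) + 2*exp(2*I*pi/3))] = 6/6 = 1
  <chi_rho, chi_2> = (1/6)[1*(12)*conj(1) + 1*(-2 + 3*exp(-2*I*pi/3) + 2*exp(-I*pi/3) + exp(I*pi/3) + 2*exp(2*I*pi/3))*conj(exp(2*I*pi/3)) + 1*(0)*conj(exp(-2*I*pi/3)) + 1*(0)*conj(1) + 1*(0)*conj(exp(2*I*pi/3)) + 1*(-2 + 2*exp(-2*I*pi/3) + exp(-I*pi/3) + 2*exp(I*pi/3) + 3*exp(2*I*pi/3))*conj(exp(-2*I*pi/3))]
      = (1/6)[(12) + (exp(-I*pi/3) - 2*exp(-2*I*pi/3) + 3*exp(2*I*pi/3)) + (0) + (0) + (0) + (3*exp(-2*I*pi/3) - 2*exp(2*I*pi/3) + exp(I*pi/3))] = 12/6 = 2
  <chi_rho, chi_3> = (1/6)[1*(12)*conj(1) + 1*(-2 + 3*exp(-2*I*pi/3) + 2*exp(-I*pi/3) + exp(I*pi/3) + 2*exp(2*I*pi/3))*conj(-1) + 1*(0)*conj(1) + 1*(0)*conj(-1) + 1*(0)*conj(1) + 1*(-2 + 2*exp(-2*I*pi/3) + exp(-I*pi/3) + 2*exp(I*pi/3) + 3*exp(2*I*pi/3))*conj(-1)]
      = (1/6)[(12) + (2 - 2*exp(2*I*pi/3) - exp(I*pi/3) - 2*exp(-I*pi/3) - 3*exp(-2*I*pi/3)) + (0) + (0) + (0) + (2 - 3*exp(2*I*pi/3) - 2*exp(I*pi/3) - exp(-I*pi/3) - 2*exp(-2*I*pi/3))] = 18/6 = 3
  <chi_rho, chi_4> = (1/6)[1*(12)*conj(1) + 1*(-2 + 3*exp(-2*I*pi/3) + 2*exp(-I*pi/3) + exp(I*pi/3) + 2*exp(2*I*pi/3))*conj(exp(-2*I*pi/3)) + 1*(0)*conj(exp(2*I*pi/3)) + 1*(0)*conj(1) + 1*(0)*conj(exp(-2*I*pi/3)) + 1*(-2 + 2*exp(-2*I*pi/3) + exp(-I*pi/3) + 2*exp(I*pi/3) + 3*exp(2*I*pi/3))*conj(exp(2*I*pi/3))]
      = (1/6)[(12) + (2 + 2*exp(-2*I*pi/3) - 2*exp(2*I*pi/3) + 2*exp(I*pi/3)) + (0) + (0) + (0) + (2 + 2*exp(-I*pi/3) + 2*exp(2*I*pi/3) - 2*exp(-2*I*pi/3))] = 18/6 = 3
  <chi_rho, chi_5> = (1/6)[1*(12)*conj(1) + 1*(-2 + 3*exp(-2*I*pi/3) + 2*exp(-I*pi/3) + exp(I*pi/3) + 2*exp(2*I*pi/3))*conj(exp(-I*pi/3)) + 1*(0)*conj(exp(-2*I*pi/3)) + 1*(0)*conj(-1) + 1*(0)*conj(exp(2*I*pi/3)) + 1*(-2 + 2*exp(-2*I*pi/3) + exp(-I*pi/3) + 2*exp(I*pi/3) + 3*exp(2*I*pi/3))*conj(exp(I*pi/3))]
      = (1/6)[(12) + (3*exp(-I*pi/3) - 2*exp(I*pi/3) + exp(2*I*pi/3)) + (0) + (0) + (0) + (exp(-2*I*pi/3) - 2*exp(-I*pi/3) + 3*exp(I*pi/3))] = 12/6 = 2
(Exp terms are combined using exp(i*s)*conj(exp(i*t)) = exp(i*(s-t)), and sums of them are collapsed using the identity that for every m > 1 the m distinct m-th roots of unity sum to 0, e.g. 1 + exp(2*I*pi/3) + exp(-2*I*pi/3) = 0.)
Dimension check: dim(rho) = sum (mult * dim) = 1*1 + 1*1 + 2*1 + 3*1 + 3*1 + 2*1 = 12 = chi_rho(e) = 12.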